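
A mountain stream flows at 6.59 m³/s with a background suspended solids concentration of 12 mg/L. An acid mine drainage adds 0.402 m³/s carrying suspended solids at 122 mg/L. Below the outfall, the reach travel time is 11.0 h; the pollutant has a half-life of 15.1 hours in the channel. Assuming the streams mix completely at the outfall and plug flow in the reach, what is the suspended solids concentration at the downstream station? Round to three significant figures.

11.1 mg/L

After mixing, C = (6.590·12.00 + 0.4020·122.0) / 6.992 = 128.1/6.992 = 18.32 mg/L.
Half-life 15.1 h → k = ln 2 / 15.1 = 0.04590 h⁻¹ = 1.102 d⁻¹.
Decay over the reach: 18.32·exp(−kt) = 18.32·0.6035 = 11.06 mg/L.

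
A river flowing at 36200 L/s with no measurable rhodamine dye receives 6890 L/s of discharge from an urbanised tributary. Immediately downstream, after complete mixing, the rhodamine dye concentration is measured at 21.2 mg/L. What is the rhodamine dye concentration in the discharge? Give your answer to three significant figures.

133 mg/L

Mass balance: 36200·0 + 6890·Cₑ = 43090·21.20
→ Cₑ = (43090·21.20 − 36200·0) / 6890 = 132.6 mg/L.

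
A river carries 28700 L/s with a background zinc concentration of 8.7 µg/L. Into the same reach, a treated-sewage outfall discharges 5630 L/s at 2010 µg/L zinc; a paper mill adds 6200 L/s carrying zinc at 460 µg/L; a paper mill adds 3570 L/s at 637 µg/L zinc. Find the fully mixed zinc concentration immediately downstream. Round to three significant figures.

Flow-weighted average: C = (28700·8.700 + 5630·2010 + 6200·460.0 + 3570·637.0) / 44100 = 16690000/44100 = 378.5 µg/L.

379 µg/L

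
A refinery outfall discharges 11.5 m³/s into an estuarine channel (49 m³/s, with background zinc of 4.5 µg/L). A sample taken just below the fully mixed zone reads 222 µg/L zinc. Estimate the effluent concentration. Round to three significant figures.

Mass balance: 49.00·4.500 + 11.50·Cₑ = 60.50·222.0
→ Cₑ = (60.50·222.0 − 49.00·4.500) / 11.50 = 1149 µg/L.

1150 µg/L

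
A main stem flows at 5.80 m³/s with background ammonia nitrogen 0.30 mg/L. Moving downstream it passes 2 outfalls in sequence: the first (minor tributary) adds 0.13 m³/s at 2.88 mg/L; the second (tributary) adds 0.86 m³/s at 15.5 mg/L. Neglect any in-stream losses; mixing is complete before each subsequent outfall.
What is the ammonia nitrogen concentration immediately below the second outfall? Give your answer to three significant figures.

2.27 mg/L

Outfall 1: combined Q = 5.930 m³/s; C = (5.800·0.3000 + 0.1300·2.880)/5.930 = 0.3566 mg/L.
Outfall 2: combined Q = 6.790 m³/s; C = (5.930·0.3566 + 0.8600·15.50)/6.790 = 2.275 mg/L.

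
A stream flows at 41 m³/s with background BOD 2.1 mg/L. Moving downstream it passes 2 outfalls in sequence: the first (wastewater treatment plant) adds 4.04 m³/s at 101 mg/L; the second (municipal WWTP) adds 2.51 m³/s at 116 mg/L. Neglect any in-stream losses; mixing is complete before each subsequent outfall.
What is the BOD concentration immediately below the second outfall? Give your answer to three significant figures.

Below outfall 1: Q → 45.04 m³/s, C = (41.00·2.100 + 4.040·101.0)/45.04 = 10.97 mg/L.
Below outfall 2: Q → 47.55 m³/s, C = (45.04·10.97 + 2.510·116.0)/47.55 = 16.52 mg/L.

16.5 mg/L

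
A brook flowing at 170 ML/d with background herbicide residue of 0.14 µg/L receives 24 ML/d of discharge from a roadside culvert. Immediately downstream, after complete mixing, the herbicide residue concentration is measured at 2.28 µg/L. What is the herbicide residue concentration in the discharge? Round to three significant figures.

Mass balance: 170.0·0.1400 + 24.00·Cₑ = 194.0·2.280
→ Cₑ = (194.0·2.280 − 170.0·0.1400) / 24.00 = 17.44 µg/L.

17.4 µg/L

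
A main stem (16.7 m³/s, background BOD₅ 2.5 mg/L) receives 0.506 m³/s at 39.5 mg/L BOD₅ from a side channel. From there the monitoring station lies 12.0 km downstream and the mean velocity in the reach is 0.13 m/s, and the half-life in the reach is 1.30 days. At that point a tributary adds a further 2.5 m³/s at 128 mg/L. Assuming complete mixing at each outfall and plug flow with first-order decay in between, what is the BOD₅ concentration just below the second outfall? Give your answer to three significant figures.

After mixing, C = (16.70·2.500 + 0.5060·39.50) / 17.21 = 61.74/17.21 = 3.588 mg/L; combined flow 17.21 m³/s.
Travel time t = 12.0·1000 / 0.13 = 92310 s = 25.64 h.
Half-life 1.30 d → k = ln 2 / 1.30 = 0.5332 d⁻¹.
First-order decay: C = 3.588·exp(−k·t) = 3.588·0.5657 = 2.030 mg/L.
At the second outfall, C = (17.21·2.030 + 2.500·128.0) / (17.21 + 2.500) = 18.01 mg/L.

18.0 mg/L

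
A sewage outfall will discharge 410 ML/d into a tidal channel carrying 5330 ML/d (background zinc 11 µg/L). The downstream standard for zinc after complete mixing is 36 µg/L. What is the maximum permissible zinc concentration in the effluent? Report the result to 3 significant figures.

361 µg/L

At the limit, (Qr·Cr + Qe·Cₑ)/(Qr + Qe) = 36:
Cₑ = (5740·36 − 5330·11.00) / 410.0 = 361.0 µg/L.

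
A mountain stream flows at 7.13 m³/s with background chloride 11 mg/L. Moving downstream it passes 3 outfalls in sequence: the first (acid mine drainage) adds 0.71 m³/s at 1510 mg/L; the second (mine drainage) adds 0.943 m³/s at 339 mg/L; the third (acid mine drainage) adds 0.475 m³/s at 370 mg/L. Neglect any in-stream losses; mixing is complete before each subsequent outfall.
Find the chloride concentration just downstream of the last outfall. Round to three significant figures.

178 mg/L

Outfall 1: combined Q = 7.840 m³/s; C = (7.130·11.00 + 0.7100·1510)/7.840 = 146.8 mg/L.
Outfall 2: combined Q = 8.783 m³/s; C = (7.840·146.8 + 0.9430·339.0)/8.783 = 167.4 mg/L.
Outfall 3: combined Q = 9.258 m³/s; C = (8.783·167.4 + 0.4750·370.0)/9.258 = 177.8 mg/L.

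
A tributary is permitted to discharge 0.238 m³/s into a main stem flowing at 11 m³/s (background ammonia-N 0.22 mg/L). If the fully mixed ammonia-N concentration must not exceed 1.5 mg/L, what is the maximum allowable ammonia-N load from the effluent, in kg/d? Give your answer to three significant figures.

Mass balance at the limit: 11.00·0.2200 + 0.2380·Cₑ = 11.24·1.5 → Cₑ = 60.66 mg/L.
Load = 0.2380 m³/s × 60.66 g/m³ × 86 400 s/d = 1247 kg/d.

1250 kg/d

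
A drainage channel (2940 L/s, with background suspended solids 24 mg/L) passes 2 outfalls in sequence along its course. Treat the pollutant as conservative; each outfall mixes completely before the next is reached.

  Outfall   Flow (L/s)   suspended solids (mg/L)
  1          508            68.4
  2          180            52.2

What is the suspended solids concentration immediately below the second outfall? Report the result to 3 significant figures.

31.6 mg/L

Outfall 1: combined Q = 3448 L/s; C = (2940·24.00 + 508.0·68.40)/3448 = 30.54 mg/L.
Outfall 2: combined Q = 3628 L/s; C = (3448·30.54 + 180.0·52.20)/3628 = 31.62 mg/L.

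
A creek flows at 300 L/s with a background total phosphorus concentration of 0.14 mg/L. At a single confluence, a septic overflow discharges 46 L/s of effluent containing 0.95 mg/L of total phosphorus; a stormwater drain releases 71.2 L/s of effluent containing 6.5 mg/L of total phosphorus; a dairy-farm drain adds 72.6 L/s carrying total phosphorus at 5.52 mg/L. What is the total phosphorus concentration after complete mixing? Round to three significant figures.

Conservation of mass: C = (300.0·0.1400 + 46.00·0.9500 + 71.20·6.500 + 72.60·5.520) / 489.8 = 949.3/489.8 = 1.938 mg/L.

1.94 mg/L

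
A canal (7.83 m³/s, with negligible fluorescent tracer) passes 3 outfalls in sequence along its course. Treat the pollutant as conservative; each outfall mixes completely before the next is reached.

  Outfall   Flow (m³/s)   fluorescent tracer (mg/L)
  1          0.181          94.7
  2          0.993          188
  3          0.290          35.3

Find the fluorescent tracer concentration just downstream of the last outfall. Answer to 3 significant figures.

23.0 mg/L

Outfall 1: combined Q = 8.011 m³/s; C = (7.830·0 + 0.1810·94.70)/8.011 = 2.140 mg/L.
Outfall 2: combined Q = 9.004 m³/s; C = (8.011·2.140 + 0.9930·188.0)/9.004 = 22.64 mg/L.
Outfall 3: combined Q = 9.294 m³/s; C = (9.004·22.64 + 0.2900·35.30)/9.294 = 23.03 mg/L.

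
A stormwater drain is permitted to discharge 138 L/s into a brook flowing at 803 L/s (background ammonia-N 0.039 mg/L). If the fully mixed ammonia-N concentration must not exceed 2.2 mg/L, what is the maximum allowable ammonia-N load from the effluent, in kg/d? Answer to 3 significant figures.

176 kg/d

Mass balance at the limit: 803.0·0.03900 + 138.0·Cₑ = 941.0·2.2 → Cₑ = 14.77 mg/L.
138.0 L/s = 0.1380 m³/s. Load = 0.1380 m³/s × 14.77 g/m³ × 86 400 s/d = 176.2 kg/d.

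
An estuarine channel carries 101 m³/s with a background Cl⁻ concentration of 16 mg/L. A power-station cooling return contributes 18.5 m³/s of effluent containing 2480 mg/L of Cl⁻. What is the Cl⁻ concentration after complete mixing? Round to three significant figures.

Conservation of mass: C = (101.0·16.00 + 18.50·2480) / 119.5 = 47500/119.5 = 397.5 mg/L.

397 mg/L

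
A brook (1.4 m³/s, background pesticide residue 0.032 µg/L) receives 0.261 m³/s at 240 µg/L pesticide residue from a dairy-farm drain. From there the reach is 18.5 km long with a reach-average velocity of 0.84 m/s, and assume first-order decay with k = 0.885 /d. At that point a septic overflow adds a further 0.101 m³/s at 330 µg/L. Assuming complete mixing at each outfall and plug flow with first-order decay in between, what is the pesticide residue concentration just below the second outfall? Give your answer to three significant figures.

47.3 µg/L

Mixed concentration C = ΣQC/ΣQ = (1.400·0.03200 + 0.2610·240.0) / 1.661 = 62.68/1.661 = 37.74 µg/L; combined flow 1.661 m³/s.
Travel time t = 18.5·1000 / 0.84 = 22020 s = 6.118 h.
Applying C = C₀e^(−kt): 37.74 × 0.7980 = 30.12 µg/L.
Second outfall: C = (1.661·30.12 + 0.1010·330.0)/1.762 = 47.31 µg/L.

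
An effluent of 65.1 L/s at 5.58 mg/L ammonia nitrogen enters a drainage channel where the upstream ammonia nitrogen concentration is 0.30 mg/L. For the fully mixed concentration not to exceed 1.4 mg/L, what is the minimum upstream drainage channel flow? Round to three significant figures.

Set C_mix = 1.4: (Q·0.3000 + 65.10·5.580) / (Q + 65.10) = 1.4
→ Q = 65.10·(5.580 − 1.4)/(1.4 − 0.3000) = 247.4 L/s.

247 L/s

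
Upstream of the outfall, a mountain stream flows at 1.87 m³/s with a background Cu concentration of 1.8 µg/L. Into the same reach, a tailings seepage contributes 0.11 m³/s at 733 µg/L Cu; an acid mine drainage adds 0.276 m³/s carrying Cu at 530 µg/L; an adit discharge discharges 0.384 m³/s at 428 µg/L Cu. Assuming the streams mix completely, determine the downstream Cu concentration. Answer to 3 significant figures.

149 µg/L

Conservation of mass: C = (1.870·1.800 + 0.1100·733.0 + 0.2760·530.0 + 0.3840·428.0) / 2.640 = 394.6/2.640 = 149.5 µg/L.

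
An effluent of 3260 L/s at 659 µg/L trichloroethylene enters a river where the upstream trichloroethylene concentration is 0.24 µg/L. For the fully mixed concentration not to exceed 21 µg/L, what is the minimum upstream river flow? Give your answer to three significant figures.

Set C_mix = 21: (Q·0.2400 + 3260·659.0) / (Q + 3260) = 21
→ Q = 3260·(659.0 − 21)/(21 − 0.2400) = 100200 L/s.

100000 L/s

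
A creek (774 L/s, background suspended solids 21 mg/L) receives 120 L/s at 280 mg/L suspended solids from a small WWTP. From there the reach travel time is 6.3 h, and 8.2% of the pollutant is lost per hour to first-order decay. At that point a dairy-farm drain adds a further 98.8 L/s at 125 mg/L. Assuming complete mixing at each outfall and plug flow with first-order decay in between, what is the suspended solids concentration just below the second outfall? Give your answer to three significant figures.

Mixed concentration C = ΣQC/ΣQ = (774.0·21.00 + 120.0·280.0) / 894.0 = 49850/894.0 = 55.77 mg/L; combined flow 894.0 L/s.
8.2%/h lost → k = −ln(1 − 0.082) = 0.08556 h⁻¹.
Applying C = C₀e^(−kt): 55.77 × 0.5833 = 32.53 mg/L.
At the second outfall, C = (894.0·32.53 + 98.80·125.0) / (894.0 + 98.80) = 41.73 mg/L.

41.7 mg/L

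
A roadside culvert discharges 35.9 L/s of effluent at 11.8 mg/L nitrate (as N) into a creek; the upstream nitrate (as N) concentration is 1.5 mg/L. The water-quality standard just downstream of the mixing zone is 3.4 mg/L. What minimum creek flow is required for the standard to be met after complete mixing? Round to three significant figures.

Set C_mix = 3.4: (Q·1.500 + 35.90·11.80) / (Q + 35.90) = 3.4
→ Q = 35.90·(11.80 − 3.4)/(3.4 − 1.500) = 158.7 L/s.

159 L/s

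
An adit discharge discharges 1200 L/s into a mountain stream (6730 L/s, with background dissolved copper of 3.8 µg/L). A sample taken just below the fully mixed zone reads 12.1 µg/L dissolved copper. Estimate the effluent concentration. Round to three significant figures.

Mass balance: 6730·3.800 + 1200·Cₑ = 7930·12.10
→ Cₑ = (7930·12.10 − 6730·3.800) / 1200 = 58.65 µg/L.

58.6 µg/L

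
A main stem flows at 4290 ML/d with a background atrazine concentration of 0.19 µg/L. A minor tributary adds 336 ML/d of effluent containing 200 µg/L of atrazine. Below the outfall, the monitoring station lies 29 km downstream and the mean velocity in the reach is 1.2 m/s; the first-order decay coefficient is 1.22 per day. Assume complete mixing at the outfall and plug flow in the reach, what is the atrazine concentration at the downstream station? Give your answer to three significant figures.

Mixed concentration C = ΣQC/ΣQ = (4290·0.1900 + 336.0·200.0) / 4626 = 68020/4626 = 14.70 µg/L.
Travel time t = 29·1000 / 1.2 = 24170 s = 6.713 h.
Applying C = C₀e^(−kt): 14.70 × 0.7109 = 10.45 µg/L.

10.5 µg/L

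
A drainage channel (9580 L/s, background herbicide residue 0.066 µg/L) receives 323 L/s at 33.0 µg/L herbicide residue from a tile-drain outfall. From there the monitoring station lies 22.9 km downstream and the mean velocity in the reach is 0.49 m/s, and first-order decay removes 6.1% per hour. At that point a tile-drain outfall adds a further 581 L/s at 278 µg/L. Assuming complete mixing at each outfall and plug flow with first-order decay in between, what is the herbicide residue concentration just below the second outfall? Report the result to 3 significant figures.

Flow-weighted average: C = (9580·0.06600 + 323.0·33.00) / 9903 = 11290/9903 = 1.140 µg/L; combined flow 9903 L/s.
Travel time t = 22.9·1000 / 0.49 = 46730 s = 12.98 h.
6.1%/h lost → k = −ln(1 − 0.061) = 0.06294 h⁻¹.
Applying C = C₀e^(−kt): 1.140 × 0.4417 = 0.5036 µg/L.
At the second outfall, C = (9903·0.5036 + 581.0·278.0) / (9903 + 581.0) = 15.88 µg/L.

15.9 µg/L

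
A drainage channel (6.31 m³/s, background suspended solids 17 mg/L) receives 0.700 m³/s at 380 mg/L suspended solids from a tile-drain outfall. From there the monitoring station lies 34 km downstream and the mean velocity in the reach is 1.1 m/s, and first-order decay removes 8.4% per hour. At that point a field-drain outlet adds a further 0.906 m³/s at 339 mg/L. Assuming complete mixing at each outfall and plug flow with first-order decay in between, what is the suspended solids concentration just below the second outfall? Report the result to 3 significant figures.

61.0 mg/L

After mixing, C = (6.310·17.00 + 0.7000·380.0) / 7.010 = 373.3/7.010 = 53.25 mg/L; combined flow 7.010 m³/s.
Travel time t = 34·1000 / 1.1 = 30910 s = 8.586 h.
8.4%/h lost → k = −ln(1 − 0.084) = 0.08774 h⁻¹.
First-order decay: C = 53.25·exp(−k·t) = 53.25·0.4708 = 25.07 mg/L.
Second outfall: C = (7.010·25.07 + 0.9060·339.0)/7.916 = 61.00 mg/L.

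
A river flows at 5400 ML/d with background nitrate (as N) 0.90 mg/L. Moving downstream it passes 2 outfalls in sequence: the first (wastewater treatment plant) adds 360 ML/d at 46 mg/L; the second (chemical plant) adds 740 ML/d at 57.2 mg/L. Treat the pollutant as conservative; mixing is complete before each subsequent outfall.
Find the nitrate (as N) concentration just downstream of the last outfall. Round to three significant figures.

9.81 mg/L

After outfall 1: Q = 5400 + 360.0 = 5760 ML/d; C = (5400·0.9000 + 360.0·46.00)/5760 = 3.719 mg/L.
After outfall 2: Q = 5760 + 740.0 = 6500 ML/d; C = (5760·3.719 + 740.0·57.20)/6500 = 9.807 mg/L.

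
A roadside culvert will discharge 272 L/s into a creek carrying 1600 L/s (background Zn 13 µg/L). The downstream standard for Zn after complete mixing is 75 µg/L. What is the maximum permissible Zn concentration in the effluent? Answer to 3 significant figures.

At the limit, (Qr·Cr + Qe·Cₑ)/(Qr + Qe) = 75:
Cₑ = (1872·75 − 1600·13.00) / 272.0 = 439.7 µg/L.

440 µg/L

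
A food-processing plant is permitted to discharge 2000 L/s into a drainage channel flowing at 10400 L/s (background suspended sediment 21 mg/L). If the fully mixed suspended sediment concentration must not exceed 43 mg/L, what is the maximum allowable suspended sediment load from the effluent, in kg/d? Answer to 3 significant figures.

Mass balance at the limit: 10400·21.00 + 2000·Cₑ = 12400·43 → Cₑ = 157.4 mg/L.
2000 L/s = 2.000 m³/s. Load = 2.000 m³/s × 157.4 g/m³ × 86 400 s/d = 27200 kg/d.

27200 kg/d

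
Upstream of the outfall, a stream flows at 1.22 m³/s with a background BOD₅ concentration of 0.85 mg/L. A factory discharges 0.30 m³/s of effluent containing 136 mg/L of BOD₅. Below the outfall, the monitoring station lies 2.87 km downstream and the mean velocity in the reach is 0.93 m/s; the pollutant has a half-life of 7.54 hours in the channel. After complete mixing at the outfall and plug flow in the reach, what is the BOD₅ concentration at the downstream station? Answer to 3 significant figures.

After mixing, C = (1.220·0.8500 + 0.3000·136.0) / 1.520 = 41.84/1.520 = 27.52 mg/L.
Travel time t = 2.87·1000 / 0.93 = 3086 s = 0.8572 h.
Half-life 7.54 h → k = ln 2 / 7.54 = 0.09193 h⁻¹ = 2.206 d⁻¹.
Decay over the reach: 27.52·exp(−kt) = 27.52·0.9242 = 25.44 mg/L.

25.4 mg/L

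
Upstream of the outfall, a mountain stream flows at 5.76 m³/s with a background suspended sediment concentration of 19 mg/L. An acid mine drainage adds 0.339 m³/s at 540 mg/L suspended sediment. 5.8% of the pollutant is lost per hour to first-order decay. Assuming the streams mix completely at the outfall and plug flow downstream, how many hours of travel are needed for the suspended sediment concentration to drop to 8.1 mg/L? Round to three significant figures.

Flow-weighted average: C = (5.760·19.00 + 0.3390·540.0) / 6.099 = 292.5/6.099 = 47.96 mg/L.
5.8%/h lost → k = −ln(1 − 0.058) = 0.05975 h⁻¹.
47.96·exp(−k·t) = 8.1 → t = ln(47.96/8.1)/k = 107200 s = 29.77 h.

29.8 h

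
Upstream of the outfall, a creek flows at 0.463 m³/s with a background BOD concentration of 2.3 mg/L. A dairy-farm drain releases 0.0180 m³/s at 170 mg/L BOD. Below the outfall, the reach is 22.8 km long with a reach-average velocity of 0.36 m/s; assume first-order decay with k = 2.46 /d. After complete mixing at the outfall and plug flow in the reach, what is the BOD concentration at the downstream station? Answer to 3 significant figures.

1.41 mg/L

Flow-weighted average: C = (0.4630·2.300 + 0.01800·170.0) / 0.4810 = 4.125/0.4810 = 8.576 mg/L.
Travel time t = 22.8·1000 / 0.36 = 63330 s = 17.59 h.
Decay over the reach: 8.576·exp(−kt) = 8.576·0.1648 = 1.413 mg/L.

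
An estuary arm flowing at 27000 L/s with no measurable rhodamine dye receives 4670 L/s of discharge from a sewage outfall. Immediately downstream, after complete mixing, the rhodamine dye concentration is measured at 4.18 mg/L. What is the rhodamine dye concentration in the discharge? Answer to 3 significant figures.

Mass balance: 27000·0 + 4670·Cₑ = 31670·4.180
→ Cₑ = (31670·4.180 − 27000·0) / 4670 = 28.35 mg/L.

28.3 mg/L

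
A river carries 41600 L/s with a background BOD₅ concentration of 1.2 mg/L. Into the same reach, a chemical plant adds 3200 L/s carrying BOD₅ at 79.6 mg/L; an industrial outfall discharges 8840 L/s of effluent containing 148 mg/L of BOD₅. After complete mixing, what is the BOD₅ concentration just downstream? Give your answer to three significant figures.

30.1 mg/L

Flow-weighted average: C = (41600·1.200 + 3200·79.60 + 8840·148.0) / 53640 = 1613000/53640 = 30.07 mg/L.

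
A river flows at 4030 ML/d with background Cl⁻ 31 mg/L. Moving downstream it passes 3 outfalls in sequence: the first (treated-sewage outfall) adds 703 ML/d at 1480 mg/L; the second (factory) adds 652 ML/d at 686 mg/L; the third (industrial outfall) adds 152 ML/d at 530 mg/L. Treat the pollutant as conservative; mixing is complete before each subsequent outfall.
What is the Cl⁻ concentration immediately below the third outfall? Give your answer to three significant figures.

Below outfall 1: Q → 4733 ML/d, C = (4030·31.00 + 703.0·1480)/4733 = 246.2 mg/L.
Below outfall 2: Q → 5385 ML/d, C = (4733·246.2 + 652.0·686.0)/5385 = 299.5 mg/L.
Below outfall 3: Q → 5537 ML/d, C = (5385·299.5 + 152.0·530.0)/5537 = 305.8 mg/L.

306 mg/L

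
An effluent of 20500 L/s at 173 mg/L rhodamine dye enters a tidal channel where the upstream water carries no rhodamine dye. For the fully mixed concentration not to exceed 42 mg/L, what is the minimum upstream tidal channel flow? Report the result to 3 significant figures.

63900 L/s

Set C_mix = 42: (Q·0 + 20500·173.0) / (Q + 20500) = 42
→ Q = 20500·(173.0 − 42)/(42 − 0) = 63940 L/s.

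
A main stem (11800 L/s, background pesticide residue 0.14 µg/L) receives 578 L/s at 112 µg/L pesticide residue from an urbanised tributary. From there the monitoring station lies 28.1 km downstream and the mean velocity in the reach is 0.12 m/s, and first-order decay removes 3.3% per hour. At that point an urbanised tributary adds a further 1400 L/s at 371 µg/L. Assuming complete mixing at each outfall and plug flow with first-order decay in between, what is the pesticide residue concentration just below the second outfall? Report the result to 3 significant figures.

Conservation of mass: C = (11800·0.1400 + 578.0·112.0) / 12380 = 66390/12380 = 5.363 µg/L; combined flow 12380 L/s.
Travel time t = 28.1·1000 / 0.12 = 234200 s = 65.05 h.
3.3%/h lost → k = −ln(1 − 0.033) = 0.03356 h⁻¹.
Decay over the reach: 5.363·exp(−kt) = 5.363·0.1127 = 0.6046 µg/L.
Second outfall: C = (12380·0.6046 + 1400·371.0)/13780 = 38.24 µg/L.

38.2 µg/L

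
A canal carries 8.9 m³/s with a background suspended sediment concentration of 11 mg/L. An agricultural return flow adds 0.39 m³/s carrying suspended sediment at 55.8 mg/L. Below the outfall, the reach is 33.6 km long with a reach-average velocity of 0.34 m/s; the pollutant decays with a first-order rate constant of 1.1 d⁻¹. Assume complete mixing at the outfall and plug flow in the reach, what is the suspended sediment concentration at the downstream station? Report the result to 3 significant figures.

Flow-weighted average: C = (8.900·11.00 + 0.3900·55.80) / 9.290 = 119.7/9.290 = 12.88 mg/L.
Travel time t = 33.6·1000 / 0.34 = 98820 s = 27.45 h.
Applying C = C₀e^(−kt): 12.88 × 0.2842 = 3.660 mg/L.

3.66 mg/L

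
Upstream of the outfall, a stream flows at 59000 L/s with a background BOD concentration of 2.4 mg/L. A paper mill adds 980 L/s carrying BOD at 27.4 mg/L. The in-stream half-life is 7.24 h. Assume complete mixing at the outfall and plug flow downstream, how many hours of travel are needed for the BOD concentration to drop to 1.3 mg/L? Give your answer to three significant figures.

Mass balance: C = (59000·2.400 + 980.0·27.40) / 59980 = 168500/59980 = 2.808 mg/L.
Half-life 7.24 h → k = ln 2 / 7.24 = 0.09574 h⁻¹ = 2.298 d⁻¹.
2.808·exp(−k·t) = 1.3 → t = ln(2.808/1.3)/k = 28960 s = 8.046 h.

8.05 h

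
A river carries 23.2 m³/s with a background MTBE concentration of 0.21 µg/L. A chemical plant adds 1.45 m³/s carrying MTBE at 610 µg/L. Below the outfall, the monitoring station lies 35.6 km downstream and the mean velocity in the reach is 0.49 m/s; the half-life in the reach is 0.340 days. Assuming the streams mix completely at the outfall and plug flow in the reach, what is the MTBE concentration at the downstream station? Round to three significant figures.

6.50 µg/L

After mixing, C = (23.20·0.2100 + 1.450·610.0) / 24.65 = 889.4/24.65 = 36.08 µg/L.
Travel time t = 35.6·1000 / 0.49 = 72650 s = 20.18 h.
Half-life 0.340 d → k = ln 2 / 0.340 = 2.039 d⁻¹.
Decay over the reach: 36.08·exp(−kt) = 36.08·0.1801 = 6.498 µg/L.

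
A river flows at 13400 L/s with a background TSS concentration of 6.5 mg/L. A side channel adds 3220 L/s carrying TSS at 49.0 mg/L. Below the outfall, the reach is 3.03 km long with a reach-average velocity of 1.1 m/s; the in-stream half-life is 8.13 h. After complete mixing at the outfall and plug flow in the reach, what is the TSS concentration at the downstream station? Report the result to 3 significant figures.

Mixed concentration C = ΣQC/ΣQ = (13400·6.500 + 3220·49.00) / 16620 = 244900/16620 = 14.73 mg/L.
Travel time t = 3.03·1000 / 1.1 = 2755 s = 0.7652 h.
Half-life 8.13 h → k = ln 2 / 8.13 = 0.08526 h⁻¹ = 2.046 d⁻¹.
First-order decay: C = 14.73·exp(−k·t) = 14.73·0.9368 = 13.80 mg/L.

13.8 mg/L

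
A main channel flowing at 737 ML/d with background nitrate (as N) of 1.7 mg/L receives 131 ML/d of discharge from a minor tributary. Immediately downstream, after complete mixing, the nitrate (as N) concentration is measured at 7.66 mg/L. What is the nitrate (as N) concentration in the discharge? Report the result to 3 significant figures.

Mass balance: 737.0·1.700 + 131.0·Cₑ = 868.0·7.660
→ Cₑ = (868.0·7.660 − 737.0·1.700) / 131.0 = 41.19 mg/L.

41.2 mg/L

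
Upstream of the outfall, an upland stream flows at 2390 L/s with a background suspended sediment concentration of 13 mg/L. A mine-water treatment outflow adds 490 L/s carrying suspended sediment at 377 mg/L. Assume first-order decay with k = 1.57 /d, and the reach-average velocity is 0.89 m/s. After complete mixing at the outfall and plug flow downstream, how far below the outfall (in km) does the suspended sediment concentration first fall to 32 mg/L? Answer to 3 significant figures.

Mass balance: C = (2390·13.00 + 490.0·377.0) / 2880 = 215800/2880 = 74.93 mg/L.
Set 74.93·exp(−k·t) = 32 → t = ln(74.93/32)/k = 46820 s = 13.01 h.
Distance = v·t = 0.89·46820 = 41670 m = 41.67 km.

41.7 km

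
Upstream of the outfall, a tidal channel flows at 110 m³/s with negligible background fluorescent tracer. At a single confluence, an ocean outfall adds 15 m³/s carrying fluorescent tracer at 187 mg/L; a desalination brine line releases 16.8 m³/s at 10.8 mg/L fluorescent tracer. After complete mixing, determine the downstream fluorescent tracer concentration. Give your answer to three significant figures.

Conservation of mass: C = (110.0·0 + 15.00·187.0 + 16.80·10.80) / 141.8 = 2986/141.8 = 21.06 mg/L.

21.1 mg/L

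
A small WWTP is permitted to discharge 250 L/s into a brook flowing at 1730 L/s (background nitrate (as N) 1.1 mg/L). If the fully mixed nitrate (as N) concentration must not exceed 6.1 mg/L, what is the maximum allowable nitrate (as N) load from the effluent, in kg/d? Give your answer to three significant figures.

Mass balance at the limit: 1730·1.100 + 250.0·Cₑ = 1980·6.1 → Cₑ = 40.70 mg/L.
250.0 L/s = 0.2500 m³/s. Load = 0.2500 m³/s × 40.70 g/m³ × 86 400 s/d = 879.1 kg/d.

879 kg/d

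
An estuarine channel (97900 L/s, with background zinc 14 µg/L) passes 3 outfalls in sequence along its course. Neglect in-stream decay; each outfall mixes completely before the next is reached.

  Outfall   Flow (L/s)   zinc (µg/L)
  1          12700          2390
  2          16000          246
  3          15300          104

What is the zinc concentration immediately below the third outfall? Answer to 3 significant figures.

263 µg/L

Outfall 1: combined Q = 110600 L/s; C = (97900·14.00 + 12700·2390)/110600 = 286.8 µg/L.
Outfall 2: combined Q = 126600 L/s; C = (110600·286.8 + 16000·246.0)/126600 = 281.7 µg/L.
Outfall 3: combined Q = 141900 L/s; C = (126600·281.7 + 15300·104.0)/141900 = 262.5 µg/L.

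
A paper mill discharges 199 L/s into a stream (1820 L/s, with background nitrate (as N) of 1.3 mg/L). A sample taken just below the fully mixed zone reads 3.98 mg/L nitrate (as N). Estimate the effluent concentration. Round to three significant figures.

Mass balance: 1820·1.300 + 199.0·Cₑ = 2019·3.980
→ Cₑ = (2019·3.980 − 1820·1.300) / 199.0 = 28.49 mg/L.

28.5 mg/L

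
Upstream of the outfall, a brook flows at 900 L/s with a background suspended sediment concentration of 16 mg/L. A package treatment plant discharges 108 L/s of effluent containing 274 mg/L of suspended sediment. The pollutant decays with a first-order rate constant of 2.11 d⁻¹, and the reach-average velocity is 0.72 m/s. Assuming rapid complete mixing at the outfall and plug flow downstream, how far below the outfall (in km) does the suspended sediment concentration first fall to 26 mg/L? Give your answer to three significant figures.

15.3 km

Mass balance: C = (900.0·16.00 + 108.0·274.0) / 1008 = 43990/1008 = 43.64 mg/L.
Set 43.64·exp(−k·t) = 26 → t = ln(43.64/26)/k = 21210 s = 5.891 h.
Distance = v·t = 0.72·21210 = 15270 m = 15.27 km.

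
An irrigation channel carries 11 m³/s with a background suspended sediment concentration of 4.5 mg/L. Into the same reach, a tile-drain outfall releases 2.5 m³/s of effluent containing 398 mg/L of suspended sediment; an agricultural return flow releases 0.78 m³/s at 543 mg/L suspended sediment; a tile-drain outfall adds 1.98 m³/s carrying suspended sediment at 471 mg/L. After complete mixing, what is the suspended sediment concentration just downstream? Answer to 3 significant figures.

Flow-weighted average: C = (11.00·4.500 + 2.500·398.0 + 0.7800·543.0 + 1.980·471.0) / 16.26 = 2401/16.26 = 147.6 mg/L.

148 mg/L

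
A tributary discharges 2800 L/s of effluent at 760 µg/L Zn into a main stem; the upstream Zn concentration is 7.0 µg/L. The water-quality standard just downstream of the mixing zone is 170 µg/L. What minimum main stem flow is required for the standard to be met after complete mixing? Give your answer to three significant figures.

Set C_mix = 170: (Q·7.000 + 2800·760.0) / (Q + 2800) = 170
→ Q = 2800·(760.0 − 170)/(170 − 7.000) = 10130 L/s.

10100 L/s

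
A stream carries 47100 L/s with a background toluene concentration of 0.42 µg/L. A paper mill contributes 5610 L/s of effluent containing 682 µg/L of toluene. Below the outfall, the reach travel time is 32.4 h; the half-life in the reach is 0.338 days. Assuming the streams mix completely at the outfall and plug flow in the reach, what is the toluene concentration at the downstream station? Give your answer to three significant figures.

4.58 µg/L

Mass balance: C = (47100·0.4200 + 5610·682.0) / 52710 = 3846000/52710 = 72.96 µg/L.
Half-life 0.338 d → k = ln 2 / 0.338 = 2.051 d⁻¹.
Decay over the reach: 72.96·exp(−kt) = 72.96·0.06276 = 4.579 µg/L.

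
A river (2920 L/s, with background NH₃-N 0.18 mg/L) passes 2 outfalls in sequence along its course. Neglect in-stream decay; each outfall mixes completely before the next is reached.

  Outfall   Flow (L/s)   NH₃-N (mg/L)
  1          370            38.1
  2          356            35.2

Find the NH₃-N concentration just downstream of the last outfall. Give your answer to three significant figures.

7.45 mg/L

After outfall 1: Q = 2920 + 370.0 = 3290 L/s; C = (2920·0.1800 + 370.0·38.10)/3290 = 4.445 mg/L.
After outfall 2: Q = 3290 + 356.0 = 3646 L/s; C = (3290·4.445 + 356.0·35.20)/3646 = 7.448 mg/L.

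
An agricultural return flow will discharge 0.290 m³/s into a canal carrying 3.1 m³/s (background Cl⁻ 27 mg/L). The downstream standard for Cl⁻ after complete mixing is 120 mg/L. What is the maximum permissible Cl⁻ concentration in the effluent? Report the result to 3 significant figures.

At the limit, (Qr·Cr + Qe·Cₑ)/(Qr + Qe) = 120:
Cₑ = (3.390·120 − 3.100·27.00) / 0.2900 = 1114 mg/L.

1110 mg/L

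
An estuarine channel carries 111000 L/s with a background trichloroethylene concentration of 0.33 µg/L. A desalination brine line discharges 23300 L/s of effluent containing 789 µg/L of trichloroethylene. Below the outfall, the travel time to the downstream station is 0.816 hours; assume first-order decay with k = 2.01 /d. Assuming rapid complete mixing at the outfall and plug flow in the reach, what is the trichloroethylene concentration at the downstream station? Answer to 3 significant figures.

128 µg/L

Mass balance: C = (111000·0.3300 + 23300·789.0) / 134300 = 18420000/134300 = 137.2 µg/L.
Decay over the reach: 137.2·exp(−kt) = 137.2·0.9339 = 128.1 µg/L.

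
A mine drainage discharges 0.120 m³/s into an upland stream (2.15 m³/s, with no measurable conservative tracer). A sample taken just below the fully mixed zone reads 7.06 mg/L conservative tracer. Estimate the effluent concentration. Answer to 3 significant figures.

134 mg/L

Mass balance: 2.150·0 + 0.1200·Cₑ = 2.270·7.060
→ Cₑ = (2.270·7.060 − 2.150·0) / 0.1200 = 133.6 mg/L.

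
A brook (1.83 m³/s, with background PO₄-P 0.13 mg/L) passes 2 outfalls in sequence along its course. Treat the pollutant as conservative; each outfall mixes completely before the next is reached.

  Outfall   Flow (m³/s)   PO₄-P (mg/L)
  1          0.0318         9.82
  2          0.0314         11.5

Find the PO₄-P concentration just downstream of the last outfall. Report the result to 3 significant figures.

0.481 mg/L

Below outfall 1: Q → 1.862 m³/s, C = (1.830·0.1300 + 0.03180·9.820)/1.862 = 0.2955 mg/L.
Below outfall 2: Q → 1.893 m³/s, C = (1.862·0.2955 + 0.03140·11.50)/1.893 = 0.4813 mg/L.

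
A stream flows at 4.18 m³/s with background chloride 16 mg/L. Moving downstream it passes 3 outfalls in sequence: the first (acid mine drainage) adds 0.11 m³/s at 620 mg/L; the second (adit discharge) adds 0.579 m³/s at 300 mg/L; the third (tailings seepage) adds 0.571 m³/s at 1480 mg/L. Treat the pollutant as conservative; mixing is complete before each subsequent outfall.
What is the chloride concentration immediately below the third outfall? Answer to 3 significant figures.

Below outfall 1: Q → 4.290 m³/s, C = (4.180·16.00 + 0.1100·620.0)/4.290 = 31.49 mg/L.
Below outfall 2: Q → 4.869 m³/s, C = (4.290·31.49 + 0.5790·300.0)/4.869 = 63.42 mg/L.
Below outfall 3: Q → 5.440 m³/s, C = (4.869·63.42 + 0.5710·1480)/5.440 = 212.1 mg/L.

212 mg/L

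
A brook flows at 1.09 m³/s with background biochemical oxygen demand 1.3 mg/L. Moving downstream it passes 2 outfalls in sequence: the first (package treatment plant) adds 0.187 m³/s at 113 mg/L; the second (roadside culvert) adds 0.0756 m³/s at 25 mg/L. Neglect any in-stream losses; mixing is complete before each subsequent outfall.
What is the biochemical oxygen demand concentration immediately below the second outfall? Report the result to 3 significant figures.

Below outfall 1: Q → 1.277 m³/s, C = (1.090·1.300 + 0.1870·113.0)/1.277 = 17.66 mg/L.
Below outfall 2: Q → 1.353 m³/s, C = (1.277·17.66 + 0.07560·25.00)/1.353 = 18.07 mg/L.

18.1 mg/L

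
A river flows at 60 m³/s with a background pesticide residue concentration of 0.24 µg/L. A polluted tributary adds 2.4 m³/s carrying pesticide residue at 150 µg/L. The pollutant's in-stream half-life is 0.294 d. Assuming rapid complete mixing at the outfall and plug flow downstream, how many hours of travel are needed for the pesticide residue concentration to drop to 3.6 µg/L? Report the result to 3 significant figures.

5.20 h

Flow-weighted average: C = (60.00·0.2400 + 2.400·150.0) / 62.40 = 374.4/62.40 = 6.000 µg/L.
Half-life 0.294 d → k = ln 2 / 0.294 = 2.358 d⁻¹.
6.000·exp(−k·t) = 3.6 → t = ln(6.000/3.6)/k = 18720 s = 5.200 h.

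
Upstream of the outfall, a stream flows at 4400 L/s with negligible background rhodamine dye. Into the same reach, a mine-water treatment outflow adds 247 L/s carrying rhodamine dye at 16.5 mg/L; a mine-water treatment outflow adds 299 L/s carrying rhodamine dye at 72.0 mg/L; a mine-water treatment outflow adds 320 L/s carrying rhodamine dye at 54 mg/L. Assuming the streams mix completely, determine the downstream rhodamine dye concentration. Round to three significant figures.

Flow-weighted average: C = (4400·0 + 247.0·16.50 + 299.0·72.00 + 320.0·54.00) / 5266 = 42880/5266 = 8.143 mg/L.

8.14 mg/L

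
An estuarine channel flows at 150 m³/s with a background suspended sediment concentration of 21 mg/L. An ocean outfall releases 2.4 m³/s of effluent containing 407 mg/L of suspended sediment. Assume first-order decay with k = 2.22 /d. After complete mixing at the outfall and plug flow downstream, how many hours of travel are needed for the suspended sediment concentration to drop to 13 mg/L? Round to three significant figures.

Flow-weighted average: C = (150.0·21.00 + 2.400·407.0) / 152.4 = 4127/152.4 = 27.08 mg/L.
27.08·exp(−k·t) = 13 → t = ln(27.08/13)/k = 28560 s = 7.933 h.

7.93 h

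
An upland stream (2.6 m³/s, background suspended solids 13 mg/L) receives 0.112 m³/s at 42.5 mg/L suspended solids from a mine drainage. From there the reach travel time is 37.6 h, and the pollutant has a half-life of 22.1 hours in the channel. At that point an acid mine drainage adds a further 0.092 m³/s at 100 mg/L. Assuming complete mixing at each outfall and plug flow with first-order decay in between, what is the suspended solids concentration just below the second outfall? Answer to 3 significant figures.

Mass balance: C = (2.600·13.00 + 0.1120·42.50) / 2.712 = 38.56/2.712 = 14.22 mg/L; combined flow 2.712 m³/s.
Half-life 22.1 h → k = ln 2 / 22.1 = 0.03136 h⁻¹ = 0.7527 d⁻¹.
First-order decay: C = 14.22·exp(−k·t) = 14.22·0.3075 = 4.372 mg/L.
At the second outfall, C = (2.712·4.372 + 0.09200·100.0) / (2.712 + 0.09200) = 7.510 mg/L.

7.51 mg/L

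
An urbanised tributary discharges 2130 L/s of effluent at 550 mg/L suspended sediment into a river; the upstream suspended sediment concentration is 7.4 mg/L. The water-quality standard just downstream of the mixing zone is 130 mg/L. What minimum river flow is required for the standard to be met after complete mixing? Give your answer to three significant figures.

Set C_mix = 130: (Q·7.400 + 2130·550.0) / (Q + 2130) = 130
→ Q = 2130·(550.0 − 130)/(130 − 7.400) = 7297 L/s.

7300 L/s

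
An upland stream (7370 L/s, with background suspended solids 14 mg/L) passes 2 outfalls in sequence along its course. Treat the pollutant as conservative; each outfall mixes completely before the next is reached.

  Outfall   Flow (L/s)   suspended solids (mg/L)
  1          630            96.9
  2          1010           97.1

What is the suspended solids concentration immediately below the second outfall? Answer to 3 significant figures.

29.1 mg/L

After outfall 1: Q = 7370 + 630.0 = 8000 L/s; C = (7370·14.00 + 630.0·96.90)/8000 = 20.53 mg/L.
After outfall 2: Q = 8000 + 1010 = 9010 L/s; C = (8000·20.53 + 1010·97.10)/9010 = 29.11 mg/L.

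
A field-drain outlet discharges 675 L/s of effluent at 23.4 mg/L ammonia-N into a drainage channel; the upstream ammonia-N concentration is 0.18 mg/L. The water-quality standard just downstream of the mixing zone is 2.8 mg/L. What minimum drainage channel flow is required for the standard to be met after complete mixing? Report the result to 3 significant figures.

5310 L/s

Set C_mix = 2.8: (Q·0.1800 + 675.0·23.40) / (Q + 675.0) = 2.8
→ Q = 675.0·(23.40 − 2.8)/(2.8 − 0.1800) = 5307 L/s.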